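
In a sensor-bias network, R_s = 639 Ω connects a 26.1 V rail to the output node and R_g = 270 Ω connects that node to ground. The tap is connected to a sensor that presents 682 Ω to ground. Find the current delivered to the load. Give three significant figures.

I_L ≈ 8.89 mA

R_g‖R_L = 193.4 Ω; V_out = 26.1 × 193.4/832.4 = 6.065 V.
I_L = V_out / R_L = 6.065 / 682 Ω = 8.89 mA.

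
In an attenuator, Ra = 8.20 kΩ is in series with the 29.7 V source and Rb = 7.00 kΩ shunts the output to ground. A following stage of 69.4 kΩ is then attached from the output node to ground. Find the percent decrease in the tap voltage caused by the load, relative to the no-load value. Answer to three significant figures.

The divider's output (Thévenin) resistance is Ra‖Rb = 3.776 kΩ.
Fractional drop under load = R_th/(R_th + R_L) = 3.776 / (3.776 + 69.4) = 0.05161.
So the output falls by 5.16 %.

5.16 %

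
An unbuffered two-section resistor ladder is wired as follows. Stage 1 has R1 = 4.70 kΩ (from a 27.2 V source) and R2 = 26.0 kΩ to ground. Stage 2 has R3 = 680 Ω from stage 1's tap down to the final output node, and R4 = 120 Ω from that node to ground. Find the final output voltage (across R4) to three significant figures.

V_out ≈ 0.578 V

Stage 2 presents R3+R4 = 800.0 Ω as a load on stage 1's tap.
Stage 1's lower leg becomes R2‖(R3+R4) = 776.1 Ω, so V_mid = 27.2 × 776.1/5476 = 3.855 V.
Stage 2 is itself unloaded: V_out = V_mid × R4/(R3+R4) = 3.855 × 120/800.0 = 0.578 V.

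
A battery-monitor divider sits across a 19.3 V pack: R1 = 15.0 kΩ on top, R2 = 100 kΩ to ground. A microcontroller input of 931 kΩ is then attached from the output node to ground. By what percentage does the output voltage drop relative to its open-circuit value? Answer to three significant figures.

The divider's output (Thévenin) resistance is R1‖R2 = 13.04 kΩ.
Fractional drop under load = R_th/(R_th + R_L) = 13.04 / (13.04 + 931) = 0.01382.
So the output falls by 1.38 %.

1.38 %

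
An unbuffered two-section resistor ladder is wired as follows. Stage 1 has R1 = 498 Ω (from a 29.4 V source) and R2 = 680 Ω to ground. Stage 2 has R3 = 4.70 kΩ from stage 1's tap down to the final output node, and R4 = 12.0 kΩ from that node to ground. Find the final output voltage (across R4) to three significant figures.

V_out ≈ 12.0 V

Stage 2 presents R3+R4 = 16700 Ω as a load on stage 1's tap.
Stage 1's lower leg becomes R2‖(R3+R4) = 653.4 Ω, so V_mid = 29.4 × 653.4/1151 = 16.68 V.
Stage 2 is itself unloaded: V_out = V_mid × R4/(R3+R4) = 16.68 × 12000/16700 = 12.0 V.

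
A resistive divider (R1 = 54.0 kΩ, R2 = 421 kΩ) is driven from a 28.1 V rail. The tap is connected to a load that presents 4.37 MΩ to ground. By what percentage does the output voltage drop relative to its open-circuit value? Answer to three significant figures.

1.08 %

The divider's output (Thévenin) resistance is R1‖R2 = 47.86 kΩ.
Fractional drop under load = R_th/(R_th + R_L) = 47.86 / (47.86 + 4370) = 0.01083.
So the output falls by 1.08 %.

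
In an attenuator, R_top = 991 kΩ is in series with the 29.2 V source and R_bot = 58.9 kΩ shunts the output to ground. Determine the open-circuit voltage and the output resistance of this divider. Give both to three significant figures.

V_th is the open-circuit tap voltage: 29.2 × 58.9/(991 + 58.9) = 1.64 V.
With the supply zeroed, R_top and R_bot appear in parallel from the tap: R_th = R_top‖R_bot = (991 × 58.9)/1050 = 55.6 kΩ.

V_th = 1.64 V, R_th = 55.6 kΩ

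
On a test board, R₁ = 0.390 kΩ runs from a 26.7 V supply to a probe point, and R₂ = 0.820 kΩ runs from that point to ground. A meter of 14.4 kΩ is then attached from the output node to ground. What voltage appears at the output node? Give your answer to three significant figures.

The load sits in parallel with R₂: R₂‖R_L = (820 × 14400) / (820 + 14400) = 775.8 Ω.
V_out = 26.7 × 775.8 / (390 + 775.8) = 26.7 × 775.8/1166 = 17.8 V.

V_out ≈ 17.8 V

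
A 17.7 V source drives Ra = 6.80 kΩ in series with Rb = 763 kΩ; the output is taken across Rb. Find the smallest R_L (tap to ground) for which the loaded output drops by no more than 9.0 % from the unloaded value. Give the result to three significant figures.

R_L(min) ≈ 68.1 kΩ

Output resistance R_th = Ra‖Rb = (6.80 × 763)/769.8 = 6.740 kΩ.
The fractional drop is R_th/(R_th + R_L); requiring this ≤ 0.0900 gives R_L ≥ R_th(1/0.0900 − 1) = 6.740 × 10.11 = 68.1 kΩ.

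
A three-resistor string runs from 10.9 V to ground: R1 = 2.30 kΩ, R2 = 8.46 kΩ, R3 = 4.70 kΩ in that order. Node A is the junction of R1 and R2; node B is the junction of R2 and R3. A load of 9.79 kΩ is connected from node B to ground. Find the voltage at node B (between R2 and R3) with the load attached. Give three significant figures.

At node B, R3 is in parallel with the load: R3‖R_L = 3.176 kΩ.
Below node A the resistance is R2 + (R3‖R_L) = 11.64 kΩ, so V_A = 10.9 × 11.64/13.94 = 9.101 V.
Then V_B = V_A × (R3‖R_L)/(R2 + R3‖R_L) = 9.101 × 3.176/11.64 = 2.48 V.

V ≈ 2.48 V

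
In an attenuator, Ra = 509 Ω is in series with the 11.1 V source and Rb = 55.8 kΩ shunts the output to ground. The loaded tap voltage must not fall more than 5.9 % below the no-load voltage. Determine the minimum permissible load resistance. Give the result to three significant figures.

R_L(min) ≈ 8.04 kΩ

Output resistance R_th = Ra‖Rb = (509 × 55800)/56310 = 504.4 Ω.
The fractional drop is R_th/(R_th + R_L); requiring this ≤ 0.0590 gives R_L ≥ R_th(1/0.0590 − 1) = 504.4 × 15.95 = 8.04 kΩ.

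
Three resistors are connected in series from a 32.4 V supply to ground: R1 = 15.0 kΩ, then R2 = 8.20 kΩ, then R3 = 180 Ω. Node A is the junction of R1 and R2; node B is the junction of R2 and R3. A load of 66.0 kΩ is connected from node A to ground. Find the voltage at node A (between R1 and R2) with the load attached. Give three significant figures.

Below node A the series string R2+R3 = 8380 Ω sits in parallel with the 66000 Ω load: 7436 Ω.
V_A = 32.4 × 7436/(15000 + 7436) = 10.7 V.

V ≈ 10.7 V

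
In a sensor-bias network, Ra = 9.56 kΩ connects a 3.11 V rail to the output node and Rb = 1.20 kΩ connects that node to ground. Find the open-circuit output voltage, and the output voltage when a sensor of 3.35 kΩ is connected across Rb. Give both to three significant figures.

Open-circuit: V = 3.11 × 1.20/(9.56 + 1.20) = 0.347 V.
With the load, Rb becomes Rb‖R_L = 0.8835 kΩ, so V = 3.11 × 0.8835/10.44 = 0.263 V.

Unloaded: 0.347 V; loaded: 0.263 V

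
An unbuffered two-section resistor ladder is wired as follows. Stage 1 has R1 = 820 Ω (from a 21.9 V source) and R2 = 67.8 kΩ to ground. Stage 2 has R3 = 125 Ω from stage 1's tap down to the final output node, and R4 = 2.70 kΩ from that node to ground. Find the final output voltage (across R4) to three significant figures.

V_out ≈ 16.1 V

Stage 2 presents R3+R4 = 2825 Ω as a load on stage 1's tap.
Stage 1's lower leg becomes R2‖(R3+R4) = 2712 Ω, so V_mid = 21.9 × 2712/3532 = 16.82 V.
Stage 2 is itself unloaded: V_out = V_mid × R4/(R3+R4) = 16.82 × 2700/2825 = 16.1 V.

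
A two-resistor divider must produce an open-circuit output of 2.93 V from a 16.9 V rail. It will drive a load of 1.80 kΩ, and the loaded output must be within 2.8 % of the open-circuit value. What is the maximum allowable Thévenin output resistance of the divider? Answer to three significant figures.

Loading drop = R_th/(R_th + R_L) ≤ 0.0280, so R_th ≤ R_L · ε/(1−ε) = 1.80 kΩ × 0.0280/0.9720 = 51.9 Ω.
(Any R1, R2 with R2/(R1+R2) = 0.173 and R1‖R2 ≤ 51.9 Ω will meet the spec.)

R_th ≤ 51.9 Ω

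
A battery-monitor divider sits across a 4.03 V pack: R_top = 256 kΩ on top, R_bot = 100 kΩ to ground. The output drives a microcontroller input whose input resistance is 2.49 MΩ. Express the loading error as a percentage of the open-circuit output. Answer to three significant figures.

2.81 %

The divider's output (Thévenin) resistance is R_top‖R_bot = 71.91 kΩ.
Fractional drop under load = R_th/(R_th + R_L) = 71.91 / (71.91 + 2490) = 0.02807.
So the output falls by 2.81 %.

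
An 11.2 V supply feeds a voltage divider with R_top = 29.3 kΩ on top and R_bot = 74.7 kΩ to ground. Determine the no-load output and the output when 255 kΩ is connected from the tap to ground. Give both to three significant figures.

Unloaded: 8.04 V; loaded: 7.43 V

Open-circuit: V = 11.2 × 74.7/(29.3 + 74.7) = 8.04 V.
With the load, R_bot becomes R_bot‖R_L = 57.78 kΩ, so V = 11.2 × 57.78/87.08 = 7.43 V.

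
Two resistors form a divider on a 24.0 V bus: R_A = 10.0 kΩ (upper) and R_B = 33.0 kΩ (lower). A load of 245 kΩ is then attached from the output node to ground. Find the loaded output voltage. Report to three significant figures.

V_out ≈ 17.9 V

The load sits in parallel with R_B: R_B‖R_L = (33.0 × 245) / (33.0 + 245) = 29.08 kΩ.
V_out = 24.0 × 29.08 / (10.0 + 29.08) = 24.0 × 29.08/39.08 = 17.9 V.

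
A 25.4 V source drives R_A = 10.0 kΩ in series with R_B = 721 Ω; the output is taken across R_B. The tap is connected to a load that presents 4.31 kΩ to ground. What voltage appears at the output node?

The load sits in parallel with R_B: R_B‖R_L = (721 × 4310) / (721 + 4310) = 617.7 Ω.
V_out = 25.4 × 617.7 / (10000 + 617.7) = 25.4 × 617.7/10620 = 1.48 V.
(Unloaded it would have been 1.71 V.)

V_out ≈ 1.48 V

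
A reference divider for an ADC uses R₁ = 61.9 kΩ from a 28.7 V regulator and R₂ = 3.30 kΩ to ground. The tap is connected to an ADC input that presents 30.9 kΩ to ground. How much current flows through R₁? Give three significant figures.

I ≈ 0.442 mA

R₂‖R_L = 2.982 kΩ, so the source sees R₁ + R₂‖R_L = 64.88 kΩ.
I = 28.7 V / 64.88 kΩ = 0.442 mA.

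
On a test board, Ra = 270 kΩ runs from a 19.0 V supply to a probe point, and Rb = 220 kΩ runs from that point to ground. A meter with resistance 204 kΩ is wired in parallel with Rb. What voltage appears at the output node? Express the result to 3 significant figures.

V_out ≈ 5.35 V

The load sits in parallel with Rb: Rb‖R_L = (220 × 204) / (220 + 204) = 105.8 kΩ.
V_out = 19.0 × 105.8 / (270 + 105.8) = 19.0 × 105.8/375.8 = 5.35 V.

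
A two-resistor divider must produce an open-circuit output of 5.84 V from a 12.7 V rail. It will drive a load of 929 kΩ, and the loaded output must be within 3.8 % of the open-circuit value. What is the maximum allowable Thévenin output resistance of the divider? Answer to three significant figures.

Loading drop = R_th/(R_th + R_L) ≤ 0.0380, so R_th ≤ R_L · ε/(1−ε) = 929 kΩ × 0.0380/0.9620 = 36.7 kΩ.

R_th ≤ 36.7 kΩ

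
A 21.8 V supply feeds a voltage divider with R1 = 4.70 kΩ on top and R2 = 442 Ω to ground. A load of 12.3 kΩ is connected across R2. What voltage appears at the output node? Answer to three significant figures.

The load sits in parallel with R2: R2‖R_L = (442 × 12300) / (442 + 12300) = 426.7 Ω.
V_out = 21.8 × 426.7 / (4700 + 426.7) = 21.8 × 426.7/5127 = 1.81 V.

V_out ≈ 1.81 V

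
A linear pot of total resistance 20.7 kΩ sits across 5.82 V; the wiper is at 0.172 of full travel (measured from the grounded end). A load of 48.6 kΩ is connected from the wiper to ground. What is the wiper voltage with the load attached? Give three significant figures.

The wiper splits the pot into (1−α)R = 17.14 kΩ above and αR = 3.560 kΩ below.
Lower section ‖ load = 3.317 kΩ.
V_wiper = 5.82 × 3.317/(17.14 + 3.317) = 0.944 V.

V ≈ 0.944 V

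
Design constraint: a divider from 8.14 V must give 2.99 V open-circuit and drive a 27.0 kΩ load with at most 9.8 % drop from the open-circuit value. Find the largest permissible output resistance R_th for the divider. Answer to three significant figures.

Loading drop = R_th/(R_th + R_L) ≤ 0.0980, so R_th ≤ R_L · ε/(1−ε) = 27.0 kΩ × 0.0980/0.9020 = 2.93 kΩ.

R_th ≤ 2.93 kΩ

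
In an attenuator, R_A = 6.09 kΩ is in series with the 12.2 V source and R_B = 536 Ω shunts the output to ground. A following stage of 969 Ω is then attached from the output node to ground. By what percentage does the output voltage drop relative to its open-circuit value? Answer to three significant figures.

Unloaded V = 12.2 × 536/6626 = 0.9869 V.
Loaded: R_B‖R_L = 345.1 Ω, giving V = 12.2 × 345.1/6435 = 0.6543 V.
Drop = (0.9869 − 0.6543) / 0.9869 = 33.7 %.

33.7 %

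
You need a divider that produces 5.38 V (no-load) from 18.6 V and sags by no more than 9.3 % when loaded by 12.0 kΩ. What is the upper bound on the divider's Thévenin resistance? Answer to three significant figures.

Loading drop = R_th/(R_th + R_L) ≤ 0.0930, so R_th ≤ R_L · ε/(1−ε) = 12.0 kΩ × 0.0930/0.9070 = 1.23 kΩ.

R_th ≤ 1.23 kΩ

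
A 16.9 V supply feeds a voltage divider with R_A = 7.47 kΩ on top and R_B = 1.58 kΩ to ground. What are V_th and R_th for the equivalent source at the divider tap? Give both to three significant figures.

V_th = 2.95 V, R_th = 1.30 kΩ

V_th is the open-circuit tap voltage: 16.9 × 1.58/(7.47 + 1.58) = 2.95 V.
With the supply zeroed, R_A and R_B appear in parallel from the tap: R_th = R_A‖R_B = (7.47 × 1.58)/9.050 = 1.30 kΩ.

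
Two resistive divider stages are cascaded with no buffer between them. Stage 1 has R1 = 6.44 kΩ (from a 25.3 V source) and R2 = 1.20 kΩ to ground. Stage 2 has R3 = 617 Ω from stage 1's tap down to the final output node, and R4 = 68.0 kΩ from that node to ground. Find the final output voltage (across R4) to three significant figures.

Stage 2 presents R3+R4 = 68620 Ω as a load on stage 1's tap.
Stage 1's lower leg becomes R2‖(R3+R4) = 1179 Ω, so V_mid = 25.3 × 1179/7619 = 3.916 V.
Stage 2 is itself unloaded: V_out = V_mid × R4/(R3+R4) = 3.916 × 68000/68620 = 3.88 V.

V_out ≈ 3.88 V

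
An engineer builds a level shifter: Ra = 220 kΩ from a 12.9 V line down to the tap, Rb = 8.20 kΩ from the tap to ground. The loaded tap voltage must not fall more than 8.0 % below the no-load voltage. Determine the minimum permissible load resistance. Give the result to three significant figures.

R_L(min) ≈ 90.9 kΩ

Output resistance R_th = Ra‖Rb = (220 × 8.20)/228.2 = 7.905 kΩ.
The fractional drop is R_th/(R_th + R_L); requiring this ≤ 0.0800 gives R_L ≥ R_th(1/0.0800 − 1) = 7.905 × 11.50 = 90.9 kΩ.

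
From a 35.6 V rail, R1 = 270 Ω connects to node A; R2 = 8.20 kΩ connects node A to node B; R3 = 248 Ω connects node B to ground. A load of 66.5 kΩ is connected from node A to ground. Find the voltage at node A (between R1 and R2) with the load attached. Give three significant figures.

Below node A the series string R2+R3 = 8448 Ω sits in parallel with the 66500 Ω load: 7496 Ω.
V_A = 35.6 × 7496/(270 + 7496) = 34.4 V.

V ≈ 34.4 V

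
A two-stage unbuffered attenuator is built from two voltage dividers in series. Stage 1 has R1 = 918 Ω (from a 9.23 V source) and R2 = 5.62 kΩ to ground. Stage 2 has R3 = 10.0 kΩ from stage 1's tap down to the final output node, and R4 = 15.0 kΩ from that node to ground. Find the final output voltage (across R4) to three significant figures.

Stage 2 presents R3+R4 = 25000 Ω as a load on stage 1's tap.
Stage 1's lower leg becomes R2‖(R3+R4) = 4589 Ω, so V_mid = 9.23 × 4589/5507 = 7.691 V.
Stage 2 is itself unloaded: V_out = V_mid × R4/(R3+R4) = 7.691 × 15000/25000 = 4.61 V.

V_out ≈ 4.61 V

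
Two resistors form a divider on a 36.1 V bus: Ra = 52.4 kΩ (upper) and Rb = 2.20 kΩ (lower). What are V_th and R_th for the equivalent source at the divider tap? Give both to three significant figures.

V_th = 1.45 V, R_th = 2.11 kΩ

V_th is the open-circuit tap voltage: 36.1 × 2.20/(52.4 + 2.20) = 1.45 V.
With the supply zeroed, Ra and Rb appear in parallel from the tap: R_th = Ra‖Rb = (52.4 × 2.20)/54.60 = 2.11 kΩ.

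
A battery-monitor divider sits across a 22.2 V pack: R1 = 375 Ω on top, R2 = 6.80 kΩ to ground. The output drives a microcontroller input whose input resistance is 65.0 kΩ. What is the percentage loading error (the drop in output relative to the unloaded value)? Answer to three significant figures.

The divider's output (Thévenin) resistance is R1‖R2 = 355.4 Ω.
Fractional drop under load = R_th/(R_th + R_L) = 355.4 / (355.4 + 65000) = 0.005438.
So the output falls by 0.544 %.

0.544 %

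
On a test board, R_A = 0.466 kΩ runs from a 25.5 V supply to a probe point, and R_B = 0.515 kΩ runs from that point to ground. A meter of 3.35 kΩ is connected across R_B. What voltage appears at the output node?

V_out ≈ 12.5 V

The load sits in parallel with R_B: R_B‖R_L = (515 × 3350) / (515 + 3350) = 446.4 Ω.
V_out = 25.5 × 446.4 / (466 + 446.4) = 25.5 × 446.4/912.4 = 12.5 V.
(Unloaded it would have been 13.4 V.)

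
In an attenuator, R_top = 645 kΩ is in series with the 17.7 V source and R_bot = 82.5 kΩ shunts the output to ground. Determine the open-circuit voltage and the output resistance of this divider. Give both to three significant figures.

V_th = 2.01 V, R_th = 73.1 kΩ

V_th is the open-circuit tap voltage: 17.7 × 82.5/(645 + 82.5) = 2.01 V.
With the supply zeroed, R_top and R_bot appear in parallel from the tap: R_th = R_top‖R_bot = (645 × 82.5)/727.5 = 73.1 kΩ.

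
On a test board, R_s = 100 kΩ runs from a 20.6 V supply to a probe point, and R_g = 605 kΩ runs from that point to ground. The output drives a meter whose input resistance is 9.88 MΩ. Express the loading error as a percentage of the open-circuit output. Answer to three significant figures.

The divider's output (Thévenin) resistance is R_s‖R_g = 85.82 kΩ.
Fractional drop under load = R_th/(R_th + R_L) = 85.82 / (85.82 + 9880) = 0.008611.
So the output falls by 0.861 %.

0.861 %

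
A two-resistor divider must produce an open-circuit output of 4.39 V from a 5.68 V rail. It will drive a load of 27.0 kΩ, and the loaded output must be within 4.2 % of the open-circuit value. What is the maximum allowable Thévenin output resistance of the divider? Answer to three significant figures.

Loading drop = R_th/(R_th + R_L) ≤ 0.0420, so R_th ≤ R_L · ε/(1−ε) = 27.0 kΩ × 0.0420/0.9580 = 1.18 kΩ.
(Any R1, R2 with R2/(R1+R2) = 0.773 and R1‖R2 ≤ 1.18 kΩ will meet the spec.)

R_th ≤ 1.18 kΩ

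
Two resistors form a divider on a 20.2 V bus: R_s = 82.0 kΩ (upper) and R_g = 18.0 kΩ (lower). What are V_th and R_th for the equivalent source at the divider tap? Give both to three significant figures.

V_th is the open-circuit tap voltage: 20.2 × 18.0/(82.0 + 18.0) = 3.64 V.
With the supply zeroed, R_s and R_g appear in parallel from the tap: R_th = R_s‖R_g = (82.0 × 18.0)/100.0 = 14.8 kΩ.

V_th = 3.64 V, R_th = 14.8 kΩ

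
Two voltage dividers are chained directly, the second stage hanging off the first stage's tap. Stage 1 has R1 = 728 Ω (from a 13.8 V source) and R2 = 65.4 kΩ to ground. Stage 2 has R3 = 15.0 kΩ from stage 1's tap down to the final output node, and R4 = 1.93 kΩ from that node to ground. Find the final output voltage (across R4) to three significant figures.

V_out ≈ 1.49 V

Stage 2 presents R3+R4 = 16930 Ω as a load on stage 1's tap.
Stage 1's lower leg becomes R2‖(R3+R4) = 13450 Ω, so V_mid = 13.8 × 13450/14180 = 13.09 V.
Stage 2 is itself unloaded: V_out = V_mid × R4/(R3+R4) = 13.09 × 1930/16930 = 1.49 V.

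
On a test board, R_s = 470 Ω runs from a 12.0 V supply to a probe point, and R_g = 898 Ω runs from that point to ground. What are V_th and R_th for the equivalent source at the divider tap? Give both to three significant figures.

V_th = 7.88 V, R_th = 309 Ω

V_th is the open-circuit tap voltage: 12.0 × 898/(470 + 898) = 7.88 V.
With the supply zeroed, R_s and R_g appear in parallel from the tap: R_th = R_s‖R_g = (470 × 898)/1368 = 309 Ω.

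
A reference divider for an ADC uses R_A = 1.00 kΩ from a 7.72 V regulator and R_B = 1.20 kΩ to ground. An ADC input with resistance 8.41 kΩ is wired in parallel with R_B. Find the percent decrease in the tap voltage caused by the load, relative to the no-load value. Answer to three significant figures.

The divider's output (Thévenin) resistance is R_A‖R_B = 0.5455 kΩ.
Fractional drop under load = R_th/(R_th + R_L) = 0.5455 / (0.5455 + 8.41) = 0.06091.
So the output falls by 6.09 %.

6.09 %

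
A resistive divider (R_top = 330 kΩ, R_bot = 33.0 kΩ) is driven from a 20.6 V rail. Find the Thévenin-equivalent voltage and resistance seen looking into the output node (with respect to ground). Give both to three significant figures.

V_th = 1.87 V, R_th = 30.0 kΩ

V_th is the open-circuit tap voltage: 20.6 × 33.0/(330 + 33.0) = 1.87 V.
With the supply zeroed, R_top and R_bot appear in parallel from the tap: R_th = R_top‖R_bot = (330 × 33.0)/363.0 = 30.0 kΩ.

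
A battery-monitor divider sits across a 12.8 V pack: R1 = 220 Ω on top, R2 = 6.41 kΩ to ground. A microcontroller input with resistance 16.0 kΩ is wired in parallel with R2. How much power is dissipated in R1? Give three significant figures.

Total resistance from the source is R1 + (R2‖R_L) = 4797 Ω, so I = 12.8/4797 Ω = 2.669 mA.
P = I²·R1 = (2.669 mA)² × 220 Ω = 1.57 mW.

P ≈ 1.57 mW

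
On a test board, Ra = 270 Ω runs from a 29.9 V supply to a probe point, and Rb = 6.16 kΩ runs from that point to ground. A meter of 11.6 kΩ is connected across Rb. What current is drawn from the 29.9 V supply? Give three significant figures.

Rb‖R_L = 4023 Ω, so the source sees Ra + Rb‖R_L = 4293 Ω.
I = 29.9 V / 4293 Ω = 6.96 mA.

I ≈ 6.96 mA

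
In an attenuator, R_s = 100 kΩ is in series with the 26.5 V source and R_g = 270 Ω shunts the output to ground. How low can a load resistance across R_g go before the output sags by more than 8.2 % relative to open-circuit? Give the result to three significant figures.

Output resistance R_th = R_s‖R_g = (100000 × 270)/100300 = 269.3 Ω.
The fractional drop is R_th/(R_th + R_L); requiring this ≤ 0.0820 gives R_L ≥ R_th(1/0.0820 − 1) = 269.3 × 11.20 = 3.01 kΩ.

R_L(min) ≈ 3.01 kΩ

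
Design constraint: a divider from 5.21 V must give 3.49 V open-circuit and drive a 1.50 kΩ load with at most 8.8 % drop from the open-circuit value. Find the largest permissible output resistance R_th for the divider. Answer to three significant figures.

R_th ≤ 145 Ω

Loading drop = R_th/(R_th + R_L) ≤ 0.0880, so R_th ≤ R_L · ε/(1−ε) = 1.50 kΩ × 0.0880/0.9120 = 145 Ω.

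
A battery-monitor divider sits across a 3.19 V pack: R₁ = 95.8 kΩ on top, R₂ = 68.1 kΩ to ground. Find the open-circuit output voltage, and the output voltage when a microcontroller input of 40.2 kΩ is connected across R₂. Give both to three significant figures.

Open-circuit: V = 3.19 × 68.1/(95.8 + 68.1) = 1.33 V.
With the load, R₂ becomes R₂‖R_L = 25.28 kΩ, so V = 3.19 × 25.28/121.1 = 0.666 V.

Unloaded: 1.33 V; loaded: 0.666 V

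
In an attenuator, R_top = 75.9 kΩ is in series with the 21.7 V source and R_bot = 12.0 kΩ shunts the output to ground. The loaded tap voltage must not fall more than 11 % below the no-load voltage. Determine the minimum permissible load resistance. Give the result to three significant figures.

Output resistance R_th = R_top‖R_bot = (75.9 × 12.0)/87.90 = 10.36 kΩ.
The fractional drop is R_th/(R_th + R_L); requiring this ≤ 0.110 gives R_L ≥ R_th(1/0.110 − 1) = 10.36 × 8.091 = 83.8 kΩ.

R_L(min) ≈ 83.8 kΩ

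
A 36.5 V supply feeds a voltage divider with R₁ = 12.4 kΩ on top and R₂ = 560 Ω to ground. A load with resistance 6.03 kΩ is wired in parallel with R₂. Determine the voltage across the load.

The load sits in parallel with R₂: R₂‖R_L = (560 × 6030) / (560 + 6030) = 512.4 Ω.
V_out = 36.5 × 512.4 / (12400 + 512.4) = 36.5 × 512.4/12910 = 1.45 V.

V_out ≈ 1.45 V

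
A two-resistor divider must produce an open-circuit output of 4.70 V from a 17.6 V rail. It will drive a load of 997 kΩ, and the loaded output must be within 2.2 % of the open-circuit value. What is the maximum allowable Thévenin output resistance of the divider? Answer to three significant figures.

R_th ≤ 22.4 kΩ

Loading drop = R_th/(R_th + R_L) ≤ 0.0220, so R_th ≤ R_L · ε/(1−ε) = 997 kΩ × 0.0220/0.9780 = 22.4 kΩ.
(Any R1, R2 with R2/(R1+R2) = 0.267 and R1‖R2 ≤ 22.4 kΩ will meet the spec.)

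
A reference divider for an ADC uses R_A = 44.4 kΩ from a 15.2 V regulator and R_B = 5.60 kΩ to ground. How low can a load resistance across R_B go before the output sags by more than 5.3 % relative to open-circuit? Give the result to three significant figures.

Output resistance R_th = R_A‖R_B = (44.4 × 5.60)/50.00 = 4.973 kΩ.
The fractional drop is R_th/(R_th + R_L); requiring this ≤ 0.0530 gives R_L ≥ R_th(1/0.0530 − 1) = 4.973 × 17.87 = 88.9 kΩ.

R_L(min) ≈ 88.9 kΩ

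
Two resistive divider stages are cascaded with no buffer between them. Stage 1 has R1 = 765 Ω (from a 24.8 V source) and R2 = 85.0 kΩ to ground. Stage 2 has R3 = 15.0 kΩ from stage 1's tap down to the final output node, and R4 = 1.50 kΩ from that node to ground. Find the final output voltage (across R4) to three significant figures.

Stage 2 presents R3+R4 = 16500 Ω as a load on stage 1's tap.
Stage 1's lower leg becomes R2‖(R3+R4) = 13820 Ω, so V_mid = 24.8 × 13820/14580 = 23.50 V.
Stage 2 is itself unloaded: V_out = V_mid × R4/(R3+R4) = 23.50 × 1500/16500 = 2.14 V.

V_out ≈ 2.14 V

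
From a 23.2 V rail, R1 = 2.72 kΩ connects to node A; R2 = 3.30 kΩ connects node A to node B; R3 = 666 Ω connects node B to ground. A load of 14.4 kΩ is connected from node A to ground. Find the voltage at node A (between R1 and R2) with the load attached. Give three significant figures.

Below node A the series string R2+R3 = 3966 Ω sits in parallel with the 14400 Ω load: 3110 Ω.
V_A = 23.2 × 3110/(2720 + 3110) = 12.4 V.

V ≈ 12.4 V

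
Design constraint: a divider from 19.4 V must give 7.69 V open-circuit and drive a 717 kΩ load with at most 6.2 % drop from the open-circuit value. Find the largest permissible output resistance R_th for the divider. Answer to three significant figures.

Loading drop = R_th/(R_th + R_L) ≤ 0.0620, so R_th ≤ R_L · ε/(1−ε) = 717 kΩ × 0.0620/0.9380 = 47.4 kΩ.
(Any R1, R2 with R2/(R1+R2) = 0.396 and R1‖R2 ≤ 47.4 kΩ will meet the spec.)

R_th ≤ 47.4 kΩ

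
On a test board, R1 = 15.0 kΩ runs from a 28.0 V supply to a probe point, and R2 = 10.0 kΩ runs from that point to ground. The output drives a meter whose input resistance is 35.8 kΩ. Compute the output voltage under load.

V_out ≈ 9.59 V

The load sits in parallel with R2: R2‖R_L = (10.0 × 35.8) / (10.0 + 35.8) = 7.817 kΩ.
V_out = 28.0 × 7.817 / (15.0 + 7.817) = 28.0 × 7.817/22.82 = 9.59 V.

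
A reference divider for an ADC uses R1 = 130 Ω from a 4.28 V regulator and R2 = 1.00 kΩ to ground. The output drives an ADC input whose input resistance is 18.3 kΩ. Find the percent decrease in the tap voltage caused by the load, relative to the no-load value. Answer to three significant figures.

0.625 %

The divider's output (Thévenin) resistance is R1‖R2 = 115.0 Ω.
Fractional drop under load = R_th/(R_th + R_L) = 115.0 / (115.0 + 18300) = 0.006247.
So the output falls by 0.625 %.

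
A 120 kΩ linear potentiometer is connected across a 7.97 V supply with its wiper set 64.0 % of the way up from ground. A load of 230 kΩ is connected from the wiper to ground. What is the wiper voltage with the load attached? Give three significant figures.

V ≈ 4.55 V

The wiper splits the pot into (1−α)R = 43.20 kΩ above and αR = 76.80 kΩ below.
Lower section ‖ load = 57.57 kΩ.
V_wiper = 7.97 × 57.57/(43.20 + 57.57) = 4.55 V.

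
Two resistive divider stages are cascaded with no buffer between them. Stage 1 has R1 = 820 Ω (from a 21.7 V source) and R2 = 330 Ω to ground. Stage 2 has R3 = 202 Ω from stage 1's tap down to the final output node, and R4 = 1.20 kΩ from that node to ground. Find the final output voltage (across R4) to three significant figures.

Stage 2 presents R3+R4 = 1402 Ω as a load on stage 1's tap.
Stage 1's lower leg becomes R2‖(R3+R4) = 267.1 Ω, so V_mid = 21.7 × 267.1/1087 = 5.332 V.
Stage 2 is itself unloaded: V_out = V_mid × R4/(R3+R4) = 5.332 × 1200/1402 = 4.56 V.

V_out ≈ 4.56 V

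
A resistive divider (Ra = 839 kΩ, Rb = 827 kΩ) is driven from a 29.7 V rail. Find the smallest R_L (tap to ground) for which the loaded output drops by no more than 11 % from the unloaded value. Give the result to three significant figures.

Output resistance R_th = Ra‖Rb = (839 × 827)/1666 = 416.5 kΩ.
The fractional drop is R_th/(R_th + R_L); requiring this ≤ 0.110 gives R_L ≥ R_th(1/0.110 − 1) = 416.5 × 8.091 = 3.37 MΩ.

R_L(min) ≈ 3.37 MΩ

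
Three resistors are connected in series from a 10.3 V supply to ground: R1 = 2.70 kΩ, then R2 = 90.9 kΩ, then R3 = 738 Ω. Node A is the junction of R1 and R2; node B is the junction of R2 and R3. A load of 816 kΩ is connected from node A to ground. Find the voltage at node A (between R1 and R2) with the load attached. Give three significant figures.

Below node A the series string R2+R3 = 91640 Ω sits in parallel with the 816000 Ω load: 82390 Ω.
V_A = 10.3 × 82390/(2700 + 82390) = 9.97 V.

V ≈ 9.97 V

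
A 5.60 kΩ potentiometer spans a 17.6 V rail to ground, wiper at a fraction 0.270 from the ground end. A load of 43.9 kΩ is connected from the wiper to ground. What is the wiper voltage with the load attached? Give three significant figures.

V ≈ 4.64 V

The wiper splits the pot into (1−α)R = 4.088 kΩ above and αR = 1.512 kΩ below.
Lower section ‖ load = 1.462 kΩ.
V_wiper = 17.6 × 1.462/(4.088 + 1.462) = 4.64 V.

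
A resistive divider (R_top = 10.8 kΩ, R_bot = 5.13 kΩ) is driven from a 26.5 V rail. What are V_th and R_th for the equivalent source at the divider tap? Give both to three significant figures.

V_th = 8.53 V, R_th = 3.48 kΩ

V_th is the open-circuit tap voltage: 26.5 × 5.13/(10.8 + 5.13) = 8.53 V.
With the supply zeroed, R_top and R_bot appear in parallel from the tap: R_th = R_top‖R_bot = (10.8 × 5.13)/15.93 = 3.48 kΩ.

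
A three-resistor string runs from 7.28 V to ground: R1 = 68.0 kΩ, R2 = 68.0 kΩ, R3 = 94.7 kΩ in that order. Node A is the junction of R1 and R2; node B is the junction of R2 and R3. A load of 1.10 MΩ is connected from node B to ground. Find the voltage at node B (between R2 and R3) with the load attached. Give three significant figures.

V ≈ 2.84 V

At node B, R3 is in parallel with the load: R3‖R_L = 87.19 kΩ.
Below node A the resistance is R2 + (R3‖R_L) = 155.2 kΩ, so V_A = 7.28 × 155.2/223.2 = 5.062 V.
Then V_B = V_A × (R3‖R_L)/(R2 + R3‖R_L) = 5.062 × 87.19/155.2 = 2.84 V.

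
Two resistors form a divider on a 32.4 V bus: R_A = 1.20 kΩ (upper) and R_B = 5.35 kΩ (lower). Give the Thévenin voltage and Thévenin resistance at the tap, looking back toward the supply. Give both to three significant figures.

V_th is the open-circuit tap voltage: 32.4 × 5.35/(1.20 + 5.35) = 26.5 V.
With the supply zeroed, R_A and R_B appear in parallel from the tap: R_th = R_A‖R_B = (1.20 × 5.35)/6.550 = 980 Ω.

V_th = 26.5 V, R_th = 980 Ω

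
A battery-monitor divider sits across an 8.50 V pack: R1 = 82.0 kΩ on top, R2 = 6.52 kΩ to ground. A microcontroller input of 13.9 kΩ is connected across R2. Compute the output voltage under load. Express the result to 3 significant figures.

The load sits in parallel with R2: R2‖R_L = (6.52 × 13.9) / (6.52 + 13.9) = 4.438 kΩ.
V_out = 8.50 × 4.438 / (82.0 + 4.438) = 8.50 × 4.438/86.44 = 0.436 V.
(Unloaded it would have been 0.626 V.)

V_out ≈ 0.436 V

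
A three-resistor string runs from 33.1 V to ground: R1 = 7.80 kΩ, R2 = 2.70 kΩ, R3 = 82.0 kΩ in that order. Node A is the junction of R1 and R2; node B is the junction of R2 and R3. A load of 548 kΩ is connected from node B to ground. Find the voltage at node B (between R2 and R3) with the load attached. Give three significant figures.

At node B, R3 is in parallel with the load: R3‖R_L = 71.33 kΩ.
Below node A the resistance is R2 + (R3‖R_L) = 74.03 kΩ, so V_A = 33.1 × 74.03/81.83 = 29.94 V.
Then V_B = V_A × (R3‖R_L)/(R2 + R3‖R_L) = 29.94 × 71.33/74.03 = 28.9 V.

V ≈ 28.9 V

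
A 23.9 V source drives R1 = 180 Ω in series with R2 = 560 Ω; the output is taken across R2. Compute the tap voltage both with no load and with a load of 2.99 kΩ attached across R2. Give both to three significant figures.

Unloaded: 18.1 V; loaded: 17.3 V

Open-circuit: V = 23.9 × 560/(180 + 560) = 18.1 V.
With the load, R2 becomes R2‖R_L = 471.7 Ω, so V = 23.9 × 471.7/651.7 = 17.3 V.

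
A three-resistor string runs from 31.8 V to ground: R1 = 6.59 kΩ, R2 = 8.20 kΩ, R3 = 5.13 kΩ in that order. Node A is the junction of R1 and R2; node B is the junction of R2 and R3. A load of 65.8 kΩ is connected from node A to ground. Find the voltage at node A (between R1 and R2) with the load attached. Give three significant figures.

V ≈ 19.9 V

Below node A the series string R2+R3 = 13.33 kΩ sits in parallel with the 65.8 kΩ load: 11.08 kΩ.
V_A = 31.8 × 11.08/(6.59 + 11.08) = 19.9 V.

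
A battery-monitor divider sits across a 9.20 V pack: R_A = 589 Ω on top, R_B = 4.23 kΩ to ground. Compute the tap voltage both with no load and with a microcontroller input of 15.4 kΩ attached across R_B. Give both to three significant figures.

Open-circuit: V = 9.20 × 4230/(589 + 4230) = 8.08 V.
With the load, R_B becomes R_B‖R_L = 3318 Ω, so V = 9.20 × 3318/3907 = 7.81 V.

Unloaded: 8.08 V; loaded: 7.81 V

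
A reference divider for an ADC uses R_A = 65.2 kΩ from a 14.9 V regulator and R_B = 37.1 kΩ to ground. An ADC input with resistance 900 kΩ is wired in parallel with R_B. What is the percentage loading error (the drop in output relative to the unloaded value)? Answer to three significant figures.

The divider's output (Thévenin) resistance is R_A‖R_B = 23.65 kΩ.
Fractional drop under load = R_th/(R_th + R_L) = 23.65 / (23.65 + 900) = 0.02560.
So the output falls by 2.56 %.

2.56 %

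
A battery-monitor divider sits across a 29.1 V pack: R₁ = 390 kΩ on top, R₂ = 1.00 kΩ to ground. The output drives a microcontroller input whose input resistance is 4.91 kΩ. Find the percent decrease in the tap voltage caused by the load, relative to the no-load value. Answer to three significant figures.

16.9 %

The divider's output (Thévenin) resistance is R₁‖R₂ = 0.9974 kΩ.
Fractional drop under load = R_th/(R_th + R_L) = 0.9974 / (0.9974 + 4.91) = 0.1688.
So the output falls by 16.9 %.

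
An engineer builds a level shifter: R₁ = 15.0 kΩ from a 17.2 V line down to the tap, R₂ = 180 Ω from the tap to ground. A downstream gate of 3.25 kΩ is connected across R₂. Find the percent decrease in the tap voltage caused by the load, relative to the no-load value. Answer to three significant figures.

The divider's output (Thévenin) resistance is R₁‖R₂ = 177.9 Ω.
Fractional drop under load = R_th/(R_th + R_L) = 177.9 / (177.9 + 3250) = 0.05189.
So the output falls by 5.19 %.

5.19 %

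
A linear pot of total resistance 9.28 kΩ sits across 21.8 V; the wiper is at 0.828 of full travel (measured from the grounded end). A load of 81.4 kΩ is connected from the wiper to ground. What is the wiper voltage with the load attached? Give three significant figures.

V ≈ 17.8 V

The wiper splits the pot into (1−α)R = 1.596 kΩ above and αR = 7.684 kΩ below.
Lower section ‖ load = 7.021 kΩ.
V_wiper = 21.8 × 7.021/(1.596 + 7.021) = 17.8 V.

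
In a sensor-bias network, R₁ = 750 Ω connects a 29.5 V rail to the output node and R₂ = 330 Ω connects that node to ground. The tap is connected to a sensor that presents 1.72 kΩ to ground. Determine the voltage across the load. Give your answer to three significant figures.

The load sits in parallel with R₂: R₂‖R_L = (330 × 1720) / (330 + 1720) = 276.9 Ω.
V_out = 29.5 × 276.9 / (750 + 276.9) = 29.5 × 276.9/1027 = 7.95 V.
(Unloaded it would have been 9.01 V.)

V_out ≈ 7.95 V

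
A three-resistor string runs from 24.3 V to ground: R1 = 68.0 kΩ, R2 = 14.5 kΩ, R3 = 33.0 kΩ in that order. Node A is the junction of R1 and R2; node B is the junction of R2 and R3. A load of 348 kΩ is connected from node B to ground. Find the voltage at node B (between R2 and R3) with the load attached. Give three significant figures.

At node B, R3 is in parallel with the load: R3‖R_L = 30.14 kΩ.
Below node A the resistance is R2 + (R3‖R_L) = 44.64 kΩ, so V_A = 24.3 × 44.64/112.6 = 9.630 V.
Then V_B = V_A × (R3‖R_L)/(R2 + R3‖R_L) = 9.630 × 30.14/44.64 = 6.50 V.

V ≈ 6.50 V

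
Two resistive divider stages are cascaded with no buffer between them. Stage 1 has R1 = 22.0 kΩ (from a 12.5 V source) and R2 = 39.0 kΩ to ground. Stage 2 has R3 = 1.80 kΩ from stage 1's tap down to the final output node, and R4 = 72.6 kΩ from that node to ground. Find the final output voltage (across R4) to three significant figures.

V_out ≈ 6.56 V

Stage 2 presents R3+R4 = 74.40 kΩ as a load on stage 1's tap.
Stage 1's lower leg becomes R2‖(R3+R4) = 25.59 kΩ, so V_mid = 12.5 × 25.59/47.59 = 6.721 V.
Stage 2 is itself unloaded: V_out = V_mid × R4/(R3+R4) = 6.721 × 72.6/74.40 = 6.56 V.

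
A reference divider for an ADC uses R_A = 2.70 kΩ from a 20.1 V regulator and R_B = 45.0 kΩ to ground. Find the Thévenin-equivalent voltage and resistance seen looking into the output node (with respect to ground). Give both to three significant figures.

V_th is the open-circuit tap voltage: 20.1 × 45.0/(2.70 + 45.0) = 19.0 V.
With the supply zeroed, R_A and R_B appear in parallel from the tap: R_th = R_A‖R_B = (2.70 × 45.0)/47.70 = 2.55 kΩ.

V_th = 19.0 V, R_th = 2.55 kΩ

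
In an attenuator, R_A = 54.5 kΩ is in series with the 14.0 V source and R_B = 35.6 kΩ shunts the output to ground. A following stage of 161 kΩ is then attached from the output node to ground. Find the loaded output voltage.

The load sits in parallel with R_B: R_B‖R_L = (35.6 × 161) / (35.6 + 161) = 29.15 kΩ.
V_out = 14.0 × 29.15 / (54.5 + 29.15) = 14.0 × 29.15/83.65 = 4.88 V.
(Unloaded it would have been 5.53 V.)

V_out ≈ 4.88 V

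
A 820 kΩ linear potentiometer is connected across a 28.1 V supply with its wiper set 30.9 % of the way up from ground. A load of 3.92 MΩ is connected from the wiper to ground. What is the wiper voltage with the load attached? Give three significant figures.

V ≈ 8.31 V

The wiper splits the pot into (1−α)R = 566.6 kΩ above and αR = 253.4 kΩ below.
Lower section ‖ load = 238.0 kΩ.
V_wiper = 28.1 × 238.0/(566.6 + 238.0) = 8.31 V.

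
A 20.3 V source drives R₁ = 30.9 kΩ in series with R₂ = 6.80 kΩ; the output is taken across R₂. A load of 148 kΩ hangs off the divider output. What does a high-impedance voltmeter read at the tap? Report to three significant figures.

V_out ≈ 3.53 V

The load sits in parallel with R₂: R₂‖R_L = (6.80 × 148) / (6.80 + 148) = 6.501 kΩ.
V_out = 20.3 × 6.501 / (30.9 + 6.501) = 20.3 × 6.501/37.40 = 3.53 V.
(Unloaded it would have been 3.66 V.)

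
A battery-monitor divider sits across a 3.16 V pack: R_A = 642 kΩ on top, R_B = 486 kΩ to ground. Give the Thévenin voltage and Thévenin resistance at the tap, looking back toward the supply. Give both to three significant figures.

V_th = 1.36 V, R_th = 277 kΩ

V_th is the open-circuit tap voltage: 3.16 × 486/(642 + 486) = 1.36 V.
With the supply zeroed, R_A and R_B appear in parallel from the tap: R_th = R_A‖R_B = (642 × 486)/1128 = 277 kΩ.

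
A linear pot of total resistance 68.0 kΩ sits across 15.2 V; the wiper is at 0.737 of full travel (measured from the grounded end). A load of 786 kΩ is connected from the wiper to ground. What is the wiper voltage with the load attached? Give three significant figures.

V ≈ 11.0 V

The wiper splits the pot into (1−α)R = 17.88 kΩ above and αR = 50.12 kΩ below.
Lower section ‖ load = 47.11 kΩ.
V_wiper = 15.2 × 47.11/(17.88 + 47.11) = 11.0 V.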